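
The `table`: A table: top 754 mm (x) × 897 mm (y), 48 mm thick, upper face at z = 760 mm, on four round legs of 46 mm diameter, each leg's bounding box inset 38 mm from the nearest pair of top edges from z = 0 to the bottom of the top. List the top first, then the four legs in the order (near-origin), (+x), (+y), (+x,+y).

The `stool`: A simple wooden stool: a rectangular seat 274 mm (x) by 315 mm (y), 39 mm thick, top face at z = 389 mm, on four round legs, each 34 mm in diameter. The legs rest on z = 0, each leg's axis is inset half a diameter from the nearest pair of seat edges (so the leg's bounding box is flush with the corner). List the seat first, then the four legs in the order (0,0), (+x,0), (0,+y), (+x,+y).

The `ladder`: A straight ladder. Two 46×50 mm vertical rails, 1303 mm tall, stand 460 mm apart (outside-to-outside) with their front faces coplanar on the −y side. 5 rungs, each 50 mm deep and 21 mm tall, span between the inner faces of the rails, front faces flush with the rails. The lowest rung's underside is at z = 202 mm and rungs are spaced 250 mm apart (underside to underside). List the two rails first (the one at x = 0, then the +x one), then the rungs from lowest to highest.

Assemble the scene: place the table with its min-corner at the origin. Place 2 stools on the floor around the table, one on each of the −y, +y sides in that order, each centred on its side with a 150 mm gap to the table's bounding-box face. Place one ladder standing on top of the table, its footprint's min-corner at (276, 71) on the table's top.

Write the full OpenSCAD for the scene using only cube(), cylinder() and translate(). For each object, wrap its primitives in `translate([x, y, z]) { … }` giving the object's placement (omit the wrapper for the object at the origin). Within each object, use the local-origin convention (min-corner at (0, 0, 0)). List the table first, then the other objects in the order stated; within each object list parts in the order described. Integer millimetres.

translate([0, 0, 712]) cube([754, 897, 48]);
translate([61, 61, 0]) cylinder(h = 712, r = 23);
translate([693, 61, 0]) cylinder(h = 712, r = 23);
translate([61, 836, 0]) cylinder(h = 712, r = 23);
translate([693, 836, 0]) cylinder(h = 712, r = 23);
translate([240, -465, 0]) {
  translate([0, 0, 350]) cube([274, 315, 39]);
  translate([17, 17, 0]) cylinder(h = 350, r = 17);
  translate([257, 17, 0]) cylinder(h = 350, r = 17);
  translate([17, 298, 0]) cylinder(h = 350, r = 17);
  translate([257, 298, 0]) cylinder(h = 350, r = 17);
}
translate([240, 1047, 0]) {
  translate([0, 0, 350]) cube([274, 315, 39]);
  translate([17, 17, 0]) cylinder(h = 350, r = 17);
  translate([257, 17, 0]) cylinder(h = 350, r = 17);
  translate([17, 298, 0]) cylinder(h = 350, r = 17);
  translate([257, 298, 0]) cylinder(h = 350, r = 17);
}
translate([276, 71, 760]) {
  cube([46, 50, 1303]);
  translate([414, 0, 0]) cube([46, 50, 1303]);
  translate([46, 0, 202]) cube([368, 50, 21]);
  translate([46, 0, 452]) cube([368, 50, 21]);
  translate([46, 0, 702]) cube([368, 50, 21]);
  translate([46, 0, 952]) cube([368, 50, 21]);
  translate([46, 0, 1202]) cube([368, 50, 21]);
}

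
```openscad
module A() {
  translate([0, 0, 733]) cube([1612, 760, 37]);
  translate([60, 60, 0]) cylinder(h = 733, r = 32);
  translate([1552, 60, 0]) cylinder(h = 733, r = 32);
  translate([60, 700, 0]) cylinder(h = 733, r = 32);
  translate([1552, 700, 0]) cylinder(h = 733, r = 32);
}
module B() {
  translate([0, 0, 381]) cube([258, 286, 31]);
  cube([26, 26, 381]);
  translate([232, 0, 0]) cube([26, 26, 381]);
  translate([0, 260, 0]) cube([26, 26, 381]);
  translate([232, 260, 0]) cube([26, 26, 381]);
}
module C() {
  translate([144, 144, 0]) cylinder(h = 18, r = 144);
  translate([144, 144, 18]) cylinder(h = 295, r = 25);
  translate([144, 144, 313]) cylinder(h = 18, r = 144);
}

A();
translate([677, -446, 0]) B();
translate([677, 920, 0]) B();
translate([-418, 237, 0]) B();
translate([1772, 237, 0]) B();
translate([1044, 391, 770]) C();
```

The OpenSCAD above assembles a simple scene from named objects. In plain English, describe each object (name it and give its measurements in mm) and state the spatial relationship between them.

A is a table with a 1612×760 mm rectangular top, 37 mm thick, top surface at z = 770 mm, supported by four round legs of 64 mm diameter, each leg's bounding box inset 28 mm from the nearest pair of top edges, running from the floor.

B is a four-legged stool. The seat is a 258×286×31 mm slab whose top surface is at z = 412 mm; four square legs, each 26×26 mm in cross-section, run from the floor (z = 0) to the underside of the seat, each flush with a corner of the seat.

C is a spool: two coaxial disc flanges of radius 144 mm and thickness 18 mm, joined by a core cylinder of radius 25 mm and height 295 mm. The lower flange rests on z = 0 and the three cylinders share a vertical axis.

Four stools sit around the table at the −y, +y, −x, +x sides. The spool is on top of the table.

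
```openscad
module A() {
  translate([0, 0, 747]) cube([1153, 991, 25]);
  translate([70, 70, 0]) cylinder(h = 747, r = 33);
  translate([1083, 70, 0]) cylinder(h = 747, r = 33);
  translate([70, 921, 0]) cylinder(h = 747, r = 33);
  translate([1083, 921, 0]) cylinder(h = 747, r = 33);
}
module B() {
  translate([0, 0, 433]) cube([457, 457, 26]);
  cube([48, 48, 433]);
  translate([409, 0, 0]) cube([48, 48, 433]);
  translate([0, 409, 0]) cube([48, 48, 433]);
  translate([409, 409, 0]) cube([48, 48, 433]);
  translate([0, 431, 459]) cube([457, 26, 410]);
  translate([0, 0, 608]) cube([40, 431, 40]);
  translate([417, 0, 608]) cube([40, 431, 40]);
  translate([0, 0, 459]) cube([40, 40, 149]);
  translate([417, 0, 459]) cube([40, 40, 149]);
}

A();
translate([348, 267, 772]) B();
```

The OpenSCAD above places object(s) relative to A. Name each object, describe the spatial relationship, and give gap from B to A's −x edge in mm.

The chair's min-x is at 348; the table's min-x is 0; gap = 348 mm.

A is a table. B is a chair. The chair is on top of the table, centred. The gap from the chair to the table's −x edge is 348 mm.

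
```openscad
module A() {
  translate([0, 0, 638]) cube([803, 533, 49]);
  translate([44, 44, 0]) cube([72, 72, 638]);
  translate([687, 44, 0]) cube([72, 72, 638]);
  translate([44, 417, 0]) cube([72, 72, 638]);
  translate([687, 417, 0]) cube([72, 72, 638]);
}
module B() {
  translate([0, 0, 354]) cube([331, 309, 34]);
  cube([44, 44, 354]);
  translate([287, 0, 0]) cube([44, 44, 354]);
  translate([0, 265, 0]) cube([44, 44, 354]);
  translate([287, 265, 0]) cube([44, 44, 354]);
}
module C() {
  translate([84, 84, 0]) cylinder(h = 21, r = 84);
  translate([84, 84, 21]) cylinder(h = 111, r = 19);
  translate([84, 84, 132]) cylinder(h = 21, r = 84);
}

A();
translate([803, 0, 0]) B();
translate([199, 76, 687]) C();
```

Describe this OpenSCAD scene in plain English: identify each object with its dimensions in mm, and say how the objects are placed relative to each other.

A is a rectangular dining table. The top is 803×533×49 mm with its upper surface at z = 687 mm. It stands on four 72×72 mm square legs, each inset 44 mm from the nearest pair of top edges, running from the floor to the underside of the top.

B is a four-legged stool. The seat is a 331×309×34 mm slab whose top surface is at z = 388 mm; four square legs, each 44×44 mm in cross-section, run from the floor (z = 0) to the underside of the seat, each flush with a corner of the seat.

C is a spool: two coaxial disc flanges of radius 84 mm and thickness 21 mm, joined by a core cylinder of radius 19 mm and height 111 mm. The lower flange rests on z = 0 and the three cylinders share a vertical axis.

The stool is against the table's +x side, with their −y faces flush. The spool is on top of the table.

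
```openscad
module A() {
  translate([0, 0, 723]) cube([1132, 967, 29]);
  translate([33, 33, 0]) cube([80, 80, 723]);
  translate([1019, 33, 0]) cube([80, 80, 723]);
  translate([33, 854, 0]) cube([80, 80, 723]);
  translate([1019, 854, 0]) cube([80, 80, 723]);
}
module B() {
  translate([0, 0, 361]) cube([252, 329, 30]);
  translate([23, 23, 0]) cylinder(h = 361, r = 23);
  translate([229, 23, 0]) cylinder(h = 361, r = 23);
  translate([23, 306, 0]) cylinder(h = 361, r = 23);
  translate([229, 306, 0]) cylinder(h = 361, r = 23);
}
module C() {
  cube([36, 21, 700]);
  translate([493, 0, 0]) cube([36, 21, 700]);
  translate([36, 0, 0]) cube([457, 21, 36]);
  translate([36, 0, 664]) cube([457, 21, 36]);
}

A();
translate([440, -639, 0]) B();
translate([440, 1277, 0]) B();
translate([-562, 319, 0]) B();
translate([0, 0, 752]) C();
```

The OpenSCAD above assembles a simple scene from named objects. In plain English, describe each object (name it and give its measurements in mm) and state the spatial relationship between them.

A is a rectangular dining table. The top is 1132×967×29 mm with its upper surface at z = 752 mm. It stands on four 80×80 mm square legs, each inset 33 mm from the nearest pair of top edges, running from the floor to the underside of the top.

B is a simple wooden stool: a rectangular seat 252 mm (x) by 329 mm (y), 30 mm thick, top face at z = 391 mm, on four round legs, each 46 mm in diameter. The legs rest on z = 0, each leg's axis is inset half a diameter from the nearest pair of seat edges (so the leg's bounding box is flush with the corner).

C is a rectangular picture frame lying in the x–z plane (depth along y). The opening is 457 mm wide (x) by 628 mm tall (z), surrounded by a border 36 mm wide on all four sides. The frame is 21 mm deep and is made of two full-height vertical stiles with two horizontal rails fitted between them.

Three stools sit around the table at the −y, +y, −x sides. The picture frame is on top of the table.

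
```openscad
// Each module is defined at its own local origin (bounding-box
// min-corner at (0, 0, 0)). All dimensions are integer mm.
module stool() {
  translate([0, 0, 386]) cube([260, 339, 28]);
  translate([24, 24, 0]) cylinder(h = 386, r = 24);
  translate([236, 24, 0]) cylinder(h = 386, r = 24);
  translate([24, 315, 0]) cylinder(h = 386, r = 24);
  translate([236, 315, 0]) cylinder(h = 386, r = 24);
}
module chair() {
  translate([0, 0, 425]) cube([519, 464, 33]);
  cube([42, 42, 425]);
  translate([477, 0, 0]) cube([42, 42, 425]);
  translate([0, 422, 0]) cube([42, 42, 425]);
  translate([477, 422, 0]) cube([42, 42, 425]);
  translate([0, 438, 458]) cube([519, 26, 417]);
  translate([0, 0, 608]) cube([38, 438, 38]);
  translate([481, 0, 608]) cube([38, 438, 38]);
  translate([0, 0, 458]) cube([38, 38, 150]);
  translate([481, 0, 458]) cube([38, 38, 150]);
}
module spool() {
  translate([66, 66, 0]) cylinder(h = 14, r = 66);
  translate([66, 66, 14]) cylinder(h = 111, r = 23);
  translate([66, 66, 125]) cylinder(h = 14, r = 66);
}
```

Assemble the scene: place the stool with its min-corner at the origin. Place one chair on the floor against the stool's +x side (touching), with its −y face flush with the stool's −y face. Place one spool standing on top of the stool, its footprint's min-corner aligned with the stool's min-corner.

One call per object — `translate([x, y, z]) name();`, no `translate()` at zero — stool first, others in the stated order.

stool();
translate([260, 0, 0]) chair();
translate([0, 0, 414]) spool();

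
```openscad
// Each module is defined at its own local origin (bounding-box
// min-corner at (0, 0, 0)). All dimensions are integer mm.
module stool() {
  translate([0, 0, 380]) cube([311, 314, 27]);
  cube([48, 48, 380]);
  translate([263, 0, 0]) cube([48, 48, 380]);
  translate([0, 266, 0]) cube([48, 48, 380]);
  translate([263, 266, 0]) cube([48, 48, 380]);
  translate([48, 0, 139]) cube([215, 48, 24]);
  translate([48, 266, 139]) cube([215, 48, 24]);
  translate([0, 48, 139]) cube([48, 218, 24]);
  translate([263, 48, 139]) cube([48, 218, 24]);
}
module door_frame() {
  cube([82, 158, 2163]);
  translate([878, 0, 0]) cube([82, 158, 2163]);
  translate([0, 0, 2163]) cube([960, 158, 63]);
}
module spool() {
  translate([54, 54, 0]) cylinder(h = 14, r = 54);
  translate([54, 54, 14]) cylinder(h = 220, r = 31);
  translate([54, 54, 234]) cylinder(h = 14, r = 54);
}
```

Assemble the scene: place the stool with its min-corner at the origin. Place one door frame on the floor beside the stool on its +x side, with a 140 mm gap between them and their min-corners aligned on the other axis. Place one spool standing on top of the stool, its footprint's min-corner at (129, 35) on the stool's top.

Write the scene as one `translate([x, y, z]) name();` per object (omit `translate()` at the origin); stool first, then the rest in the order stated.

stool();
translate([451, 0, 0]) door_frame();
translate([129, 35, 407]) spool();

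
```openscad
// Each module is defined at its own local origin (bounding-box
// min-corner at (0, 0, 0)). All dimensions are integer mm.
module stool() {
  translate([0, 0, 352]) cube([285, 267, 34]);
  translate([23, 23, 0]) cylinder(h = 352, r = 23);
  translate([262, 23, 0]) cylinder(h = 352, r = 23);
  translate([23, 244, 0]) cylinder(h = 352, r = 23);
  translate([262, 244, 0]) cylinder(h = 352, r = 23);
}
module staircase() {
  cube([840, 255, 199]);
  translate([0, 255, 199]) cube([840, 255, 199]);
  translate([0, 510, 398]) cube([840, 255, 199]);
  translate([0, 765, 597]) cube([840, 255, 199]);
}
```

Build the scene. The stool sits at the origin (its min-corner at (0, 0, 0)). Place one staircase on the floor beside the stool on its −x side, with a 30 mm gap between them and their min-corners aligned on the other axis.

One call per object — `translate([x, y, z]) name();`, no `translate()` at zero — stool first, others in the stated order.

stool();
translate([-870, 0, 0]) staircase();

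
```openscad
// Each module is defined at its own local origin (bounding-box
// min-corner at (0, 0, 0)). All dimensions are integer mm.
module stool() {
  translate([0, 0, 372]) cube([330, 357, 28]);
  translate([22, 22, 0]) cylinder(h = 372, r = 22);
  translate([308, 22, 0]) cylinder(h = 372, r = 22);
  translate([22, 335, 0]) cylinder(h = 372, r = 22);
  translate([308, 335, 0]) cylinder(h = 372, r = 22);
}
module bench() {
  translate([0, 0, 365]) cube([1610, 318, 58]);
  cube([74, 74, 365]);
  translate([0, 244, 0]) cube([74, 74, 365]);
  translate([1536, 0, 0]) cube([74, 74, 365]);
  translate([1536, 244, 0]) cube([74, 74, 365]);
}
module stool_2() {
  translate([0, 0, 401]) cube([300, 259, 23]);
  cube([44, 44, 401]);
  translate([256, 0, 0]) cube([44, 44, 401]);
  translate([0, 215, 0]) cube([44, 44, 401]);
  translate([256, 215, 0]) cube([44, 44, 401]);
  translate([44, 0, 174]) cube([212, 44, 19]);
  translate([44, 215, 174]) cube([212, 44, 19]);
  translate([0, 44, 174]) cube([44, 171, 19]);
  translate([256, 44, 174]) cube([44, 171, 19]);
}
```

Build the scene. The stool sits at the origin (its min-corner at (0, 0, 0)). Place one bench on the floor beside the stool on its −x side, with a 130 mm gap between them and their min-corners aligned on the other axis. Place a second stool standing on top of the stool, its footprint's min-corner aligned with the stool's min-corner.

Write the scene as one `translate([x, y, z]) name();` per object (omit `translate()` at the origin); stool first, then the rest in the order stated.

stool();
translate([-1740, 0, 0]) bench();
translate([0, 0, 400]) stool_2();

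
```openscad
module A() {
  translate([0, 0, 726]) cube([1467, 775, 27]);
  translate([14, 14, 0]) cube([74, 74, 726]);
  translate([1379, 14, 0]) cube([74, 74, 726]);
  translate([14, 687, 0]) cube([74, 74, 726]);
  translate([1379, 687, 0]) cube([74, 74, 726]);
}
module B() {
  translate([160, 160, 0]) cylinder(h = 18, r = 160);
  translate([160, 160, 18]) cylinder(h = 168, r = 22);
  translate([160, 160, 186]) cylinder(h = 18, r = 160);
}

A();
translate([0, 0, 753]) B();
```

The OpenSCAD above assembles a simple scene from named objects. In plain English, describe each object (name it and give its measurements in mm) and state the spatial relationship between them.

A is a rectangular dining table. The top is 1467×775×27 mm with its upper surface at z = 753 mm. It stands on four 74×74 mm square legs, each inset 14 mm from the nearest pair of top edges, running from the floor to the underside of the top.

B is a spool: two coaxial disc flanges of radius 160 mm and thickness 18 mm, joined by a core cylinder of radius 22 mm and height 168 mm. The lower flange rests on z = 0 and the three cylinders share a vertical axis.

The spool is on top of the table.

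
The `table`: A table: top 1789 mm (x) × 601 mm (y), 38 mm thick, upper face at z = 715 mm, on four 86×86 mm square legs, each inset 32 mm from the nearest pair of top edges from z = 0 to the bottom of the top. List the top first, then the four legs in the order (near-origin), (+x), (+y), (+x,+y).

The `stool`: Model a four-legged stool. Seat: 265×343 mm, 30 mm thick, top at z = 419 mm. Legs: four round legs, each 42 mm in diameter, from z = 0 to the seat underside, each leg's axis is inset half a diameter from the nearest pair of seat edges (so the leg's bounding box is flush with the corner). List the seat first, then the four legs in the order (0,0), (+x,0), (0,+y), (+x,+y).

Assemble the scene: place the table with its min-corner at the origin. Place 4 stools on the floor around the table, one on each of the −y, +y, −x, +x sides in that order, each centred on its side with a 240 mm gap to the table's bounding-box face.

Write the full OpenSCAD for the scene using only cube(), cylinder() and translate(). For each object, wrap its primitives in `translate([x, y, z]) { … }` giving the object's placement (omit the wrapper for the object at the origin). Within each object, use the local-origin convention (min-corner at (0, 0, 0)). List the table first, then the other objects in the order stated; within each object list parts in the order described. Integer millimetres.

translate([0, 0, 677]) cube([1789, 601, 38]);
translate([32, 32, 0]) cube([86, 86, 677]);
translate([1671, 32, 0]) cube([86, 86, 677]);
translate([32, 483, 0]) cube([86, 86, 677]);
translate([1671, 483, 0]) cube([86, 86, 677]);
translate([762, -583, 0]) {
  translate([0, 0, 389]) cube([265, 343, 30]);
  translate([21, 21, 0]) cylinder(h = 389, r = 21);
  translate([244, 21, 0]) cylinder(h = 389, r = 21);
  translate([21, 322, 0]) cylinder(h = 389, r = 21);
  translate([244, 322, 0]) cylinder(h = 389, r = 21);
}
translate([762, 841, 0]) {
  translate([0, 0, 389]) cube([265, 343, 30]);
  translate([21, 21, 0]) cylinder(h = 389, r = 21);
  translate([244, 21, 0]) cylinder(h = 389, r = 21);
  translate([21, 322, 0]) cylinder(h = 389, r = 21);
  translate([244, 322, 0]) cylinder(h = 389, r = 21);
}
translate([-505, 129, 0]) {
  translate([0, 0, 389]) cube([265, 343, 30]);
  translate([21, 21, 0]) cylinder(h = 389, r = 21);
  translate([244, 21, 0]) cylinder(h = 389, r = 21);
  translate([21, 322, 0]) cylinder(h = 389, r = 21);
  translate([244, 322, 0]) cylinder(h = 389, r = 21);
}
translate([2029, 129, 0]) {
  translate([0, 0, 389]) cube([265, 343, 30]);
  translate([21, 21, 0]) cylinder(h = 389, r = 21);
  translate([244, 21, 0]) cylinder(h = 389, r = 21);
  translate([21, 322, 0]) cylinder(h = 389, r = 21);
  translate([244, 322, 0]) cylinder(h = 389, r = 21);
}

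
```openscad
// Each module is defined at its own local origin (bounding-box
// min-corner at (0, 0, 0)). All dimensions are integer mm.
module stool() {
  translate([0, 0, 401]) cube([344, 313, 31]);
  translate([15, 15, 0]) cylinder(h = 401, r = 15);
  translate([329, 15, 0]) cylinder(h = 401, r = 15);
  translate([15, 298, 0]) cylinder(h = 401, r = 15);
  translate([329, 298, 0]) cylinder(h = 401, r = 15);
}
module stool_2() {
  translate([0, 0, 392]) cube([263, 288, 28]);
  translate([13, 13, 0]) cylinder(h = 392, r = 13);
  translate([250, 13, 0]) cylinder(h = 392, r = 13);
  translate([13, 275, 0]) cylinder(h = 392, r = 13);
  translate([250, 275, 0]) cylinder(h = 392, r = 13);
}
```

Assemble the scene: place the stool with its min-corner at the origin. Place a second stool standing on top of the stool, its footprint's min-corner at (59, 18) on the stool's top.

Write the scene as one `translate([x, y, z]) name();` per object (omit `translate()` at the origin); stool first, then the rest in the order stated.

stool();
translate([59, 18, 432]) stool_2();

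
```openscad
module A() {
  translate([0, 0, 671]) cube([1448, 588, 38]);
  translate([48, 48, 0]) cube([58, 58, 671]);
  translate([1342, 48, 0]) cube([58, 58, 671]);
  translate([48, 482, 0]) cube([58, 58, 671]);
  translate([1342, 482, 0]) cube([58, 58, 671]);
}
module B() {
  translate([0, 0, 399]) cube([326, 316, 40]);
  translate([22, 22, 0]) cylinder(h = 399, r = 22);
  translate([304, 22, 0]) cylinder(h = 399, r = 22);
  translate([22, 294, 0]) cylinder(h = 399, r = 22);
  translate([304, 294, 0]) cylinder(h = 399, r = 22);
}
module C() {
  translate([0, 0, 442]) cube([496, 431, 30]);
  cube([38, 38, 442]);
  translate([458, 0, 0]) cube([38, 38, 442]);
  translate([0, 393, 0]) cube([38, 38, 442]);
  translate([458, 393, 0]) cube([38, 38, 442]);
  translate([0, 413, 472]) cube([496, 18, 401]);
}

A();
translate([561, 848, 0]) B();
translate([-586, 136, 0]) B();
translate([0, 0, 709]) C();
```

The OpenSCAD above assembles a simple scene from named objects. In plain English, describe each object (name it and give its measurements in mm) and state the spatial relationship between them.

A is a table with a 1448×588 mm rectangular top, 38 mm thick, top surface at z = 709 mm, supported by four 58×58 mm square legs, each inset 48 mm from the nearest pair of top edges, running from the floor.

B is a simple wooden stool: a rectangular seat 326 mm (x) by 316 mm (y), 40 mm thick, top face at z = 439 mm, on four round legs, each 44 mm in diameter. The legs rest on z = 0, each leg's axis is inset half a diameter from the nearest pair of seat edges (so the leg's bounding box is flush with the corner).

C is a chair. The seat is a 496×431×30 mm slab with its top at z = 472 mm, on four 38×38 mm corner legs (flush with the seat edges, standing on z = 0). A flat backrest 18 mm thick, 401 mm tall, spans the full seat width and rises from the seat top along its +y edge, rear face flush with the rear of the seat.

Two stools sit around the table at the +y, −x sides. The chair is on top of the table.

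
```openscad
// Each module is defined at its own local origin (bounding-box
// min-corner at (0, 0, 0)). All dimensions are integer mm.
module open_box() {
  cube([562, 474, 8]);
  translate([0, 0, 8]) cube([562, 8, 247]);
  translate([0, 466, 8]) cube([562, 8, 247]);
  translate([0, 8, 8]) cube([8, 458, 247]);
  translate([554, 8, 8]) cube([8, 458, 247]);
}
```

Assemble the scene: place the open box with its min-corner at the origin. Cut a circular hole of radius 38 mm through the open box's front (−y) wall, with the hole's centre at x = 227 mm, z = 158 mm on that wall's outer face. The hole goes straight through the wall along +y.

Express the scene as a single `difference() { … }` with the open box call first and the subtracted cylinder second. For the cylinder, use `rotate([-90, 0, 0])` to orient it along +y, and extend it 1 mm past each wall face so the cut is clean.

difference() {
  open_box();
  translate([227, -1, 158]) rotate([-90, 0, 0]) cylinder(h = 10, r = 38);
}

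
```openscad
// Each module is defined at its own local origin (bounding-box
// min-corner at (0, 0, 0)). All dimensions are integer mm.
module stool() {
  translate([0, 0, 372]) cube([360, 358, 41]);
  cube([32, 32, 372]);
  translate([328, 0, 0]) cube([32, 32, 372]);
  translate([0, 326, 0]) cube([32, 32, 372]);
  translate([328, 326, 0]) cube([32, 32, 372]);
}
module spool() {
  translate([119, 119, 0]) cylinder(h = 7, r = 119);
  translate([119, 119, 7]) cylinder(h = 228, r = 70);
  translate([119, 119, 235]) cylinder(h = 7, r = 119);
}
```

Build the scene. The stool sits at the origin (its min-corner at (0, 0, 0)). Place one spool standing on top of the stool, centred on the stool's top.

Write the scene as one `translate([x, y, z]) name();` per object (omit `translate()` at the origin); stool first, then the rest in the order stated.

stool();
translate([61, 60, 413]) spool();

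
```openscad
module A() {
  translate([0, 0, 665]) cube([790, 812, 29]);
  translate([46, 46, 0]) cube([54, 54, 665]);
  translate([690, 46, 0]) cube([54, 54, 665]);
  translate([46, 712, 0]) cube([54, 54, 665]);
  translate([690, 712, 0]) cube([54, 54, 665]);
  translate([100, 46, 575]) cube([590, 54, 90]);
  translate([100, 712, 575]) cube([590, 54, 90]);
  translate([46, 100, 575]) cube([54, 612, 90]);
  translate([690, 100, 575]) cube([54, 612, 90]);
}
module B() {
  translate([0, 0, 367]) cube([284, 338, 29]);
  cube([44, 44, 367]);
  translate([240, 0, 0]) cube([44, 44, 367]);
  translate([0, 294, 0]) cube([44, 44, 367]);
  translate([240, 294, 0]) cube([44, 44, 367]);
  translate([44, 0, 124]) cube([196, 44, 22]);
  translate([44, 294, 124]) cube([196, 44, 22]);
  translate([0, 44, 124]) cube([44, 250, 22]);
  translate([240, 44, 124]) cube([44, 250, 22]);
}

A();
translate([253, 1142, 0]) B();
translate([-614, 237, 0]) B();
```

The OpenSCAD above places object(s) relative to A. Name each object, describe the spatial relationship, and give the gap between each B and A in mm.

Each stool's nearest face is 330 mm from the table's bounding box.

A is a table. B is a stool. Two stools sit around the table at the +y, −x sides. The gap between each stool and the table is 330 mm.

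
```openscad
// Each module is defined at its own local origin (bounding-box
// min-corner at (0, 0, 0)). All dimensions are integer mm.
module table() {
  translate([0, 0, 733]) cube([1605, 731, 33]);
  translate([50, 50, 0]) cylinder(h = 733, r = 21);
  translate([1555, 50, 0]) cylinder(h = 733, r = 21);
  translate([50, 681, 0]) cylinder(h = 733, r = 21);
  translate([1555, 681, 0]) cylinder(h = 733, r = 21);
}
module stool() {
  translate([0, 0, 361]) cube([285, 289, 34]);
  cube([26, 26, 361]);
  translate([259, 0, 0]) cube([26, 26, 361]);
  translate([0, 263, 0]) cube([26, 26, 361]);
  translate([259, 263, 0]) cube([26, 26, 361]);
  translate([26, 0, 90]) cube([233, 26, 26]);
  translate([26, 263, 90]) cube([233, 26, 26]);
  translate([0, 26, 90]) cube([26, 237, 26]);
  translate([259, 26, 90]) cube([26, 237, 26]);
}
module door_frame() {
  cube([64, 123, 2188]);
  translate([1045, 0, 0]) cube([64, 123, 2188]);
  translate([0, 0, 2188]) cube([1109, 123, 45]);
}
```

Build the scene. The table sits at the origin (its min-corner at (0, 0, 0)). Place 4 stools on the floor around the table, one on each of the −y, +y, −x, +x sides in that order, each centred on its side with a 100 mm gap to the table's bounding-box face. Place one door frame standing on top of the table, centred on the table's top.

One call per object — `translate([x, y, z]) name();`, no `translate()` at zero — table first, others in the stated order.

table();
translate([660, -389, 0]) stool();
translate([660, 831, 0]) stool();
translate([-385, 221, 0]) stool();
translate([1705, 221, 0]) stool();
translate([248, 304, 766]) door_frame();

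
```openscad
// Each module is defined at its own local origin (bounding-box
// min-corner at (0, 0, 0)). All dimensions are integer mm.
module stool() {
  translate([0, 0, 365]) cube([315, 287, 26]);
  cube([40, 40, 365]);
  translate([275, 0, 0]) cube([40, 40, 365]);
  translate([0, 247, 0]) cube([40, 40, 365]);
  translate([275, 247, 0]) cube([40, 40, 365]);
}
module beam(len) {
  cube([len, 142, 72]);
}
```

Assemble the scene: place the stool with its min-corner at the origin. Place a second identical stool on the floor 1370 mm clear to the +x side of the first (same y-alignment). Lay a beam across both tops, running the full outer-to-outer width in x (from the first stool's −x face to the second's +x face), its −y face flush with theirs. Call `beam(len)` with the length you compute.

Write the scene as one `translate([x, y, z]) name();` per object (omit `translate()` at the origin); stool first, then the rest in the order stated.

stool();
translate([1685, 0, 0]) stool();
translate([0, 0, 391]) beam(2000);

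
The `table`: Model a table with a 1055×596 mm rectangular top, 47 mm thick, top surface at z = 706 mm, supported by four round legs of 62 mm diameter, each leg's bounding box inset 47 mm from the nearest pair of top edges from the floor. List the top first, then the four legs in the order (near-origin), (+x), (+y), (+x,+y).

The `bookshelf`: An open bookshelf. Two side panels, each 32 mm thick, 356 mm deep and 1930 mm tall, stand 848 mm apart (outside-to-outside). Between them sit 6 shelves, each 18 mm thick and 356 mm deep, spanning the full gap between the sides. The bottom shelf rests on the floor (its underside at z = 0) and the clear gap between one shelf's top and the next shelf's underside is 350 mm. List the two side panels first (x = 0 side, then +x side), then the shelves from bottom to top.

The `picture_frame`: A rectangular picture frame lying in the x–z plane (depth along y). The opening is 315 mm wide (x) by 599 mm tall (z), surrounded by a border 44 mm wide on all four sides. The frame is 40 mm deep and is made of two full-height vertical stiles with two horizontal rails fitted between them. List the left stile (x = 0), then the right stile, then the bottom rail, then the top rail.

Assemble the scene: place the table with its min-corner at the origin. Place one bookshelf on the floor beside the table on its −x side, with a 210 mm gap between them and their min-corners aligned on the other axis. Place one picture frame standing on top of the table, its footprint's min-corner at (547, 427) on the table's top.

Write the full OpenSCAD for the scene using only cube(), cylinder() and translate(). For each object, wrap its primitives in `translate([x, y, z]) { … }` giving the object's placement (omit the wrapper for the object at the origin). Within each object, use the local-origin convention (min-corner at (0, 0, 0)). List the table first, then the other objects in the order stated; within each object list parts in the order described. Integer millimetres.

translate([0, 0, 659]) cube([1055, 596, 47]);
translate([78, 78, 0]) cylinder(h = 659, r = 31);
translate([977, 78, 0]) cylinder(h = 659, r = 31);
translate([78, 518, 0]) cylinder(h = 659, r = 31);
translate([977, 518, 0]) cylinder(h = 659, r = 31);
translate([-1058, 0, 0]) {
  cube([32, 356, 1930]);
  translate([816, 0, 0]) cube([32, 356, 1930]);
  translate([32, 0, 0]) cube([784, 356, 18]);
  translate([32, 0, 368]) cube([784, 356, 18]);
  translate([32, 0, 736]) cube([784, 356, 18]);
  translate([32, 0, 1104]) cube([784, 356, 18]);
  translate([32, 0, 1472]) cube([784, 356, 18]);
  translate([32, 0, 1840]) cube([784, 356, 18]);
}
translate([547, 427, 706]) {
  cube([44, 40, 687]);
  translate([359, 0, 0]) cube([44, 40, 687]);
  translate([44, 0, 0]) cube([315, 40, 44]);
  translate([44, 0, 643]) cube([315, 40, 44]);
}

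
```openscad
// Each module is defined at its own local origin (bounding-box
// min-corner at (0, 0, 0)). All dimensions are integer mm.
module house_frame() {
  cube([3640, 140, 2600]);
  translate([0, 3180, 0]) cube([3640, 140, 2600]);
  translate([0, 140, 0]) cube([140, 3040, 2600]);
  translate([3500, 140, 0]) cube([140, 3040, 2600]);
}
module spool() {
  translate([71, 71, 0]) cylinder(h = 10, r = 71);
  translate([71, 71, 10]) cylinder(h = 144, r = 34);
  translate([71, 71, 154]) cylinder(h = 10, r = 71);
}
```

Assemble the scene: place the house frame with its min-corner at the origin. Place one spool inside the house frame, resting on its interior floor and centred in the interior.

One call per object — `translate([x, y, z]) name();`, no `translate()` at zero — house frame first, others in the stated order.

house_frame();
translate([1749, 1589, 0]) spool();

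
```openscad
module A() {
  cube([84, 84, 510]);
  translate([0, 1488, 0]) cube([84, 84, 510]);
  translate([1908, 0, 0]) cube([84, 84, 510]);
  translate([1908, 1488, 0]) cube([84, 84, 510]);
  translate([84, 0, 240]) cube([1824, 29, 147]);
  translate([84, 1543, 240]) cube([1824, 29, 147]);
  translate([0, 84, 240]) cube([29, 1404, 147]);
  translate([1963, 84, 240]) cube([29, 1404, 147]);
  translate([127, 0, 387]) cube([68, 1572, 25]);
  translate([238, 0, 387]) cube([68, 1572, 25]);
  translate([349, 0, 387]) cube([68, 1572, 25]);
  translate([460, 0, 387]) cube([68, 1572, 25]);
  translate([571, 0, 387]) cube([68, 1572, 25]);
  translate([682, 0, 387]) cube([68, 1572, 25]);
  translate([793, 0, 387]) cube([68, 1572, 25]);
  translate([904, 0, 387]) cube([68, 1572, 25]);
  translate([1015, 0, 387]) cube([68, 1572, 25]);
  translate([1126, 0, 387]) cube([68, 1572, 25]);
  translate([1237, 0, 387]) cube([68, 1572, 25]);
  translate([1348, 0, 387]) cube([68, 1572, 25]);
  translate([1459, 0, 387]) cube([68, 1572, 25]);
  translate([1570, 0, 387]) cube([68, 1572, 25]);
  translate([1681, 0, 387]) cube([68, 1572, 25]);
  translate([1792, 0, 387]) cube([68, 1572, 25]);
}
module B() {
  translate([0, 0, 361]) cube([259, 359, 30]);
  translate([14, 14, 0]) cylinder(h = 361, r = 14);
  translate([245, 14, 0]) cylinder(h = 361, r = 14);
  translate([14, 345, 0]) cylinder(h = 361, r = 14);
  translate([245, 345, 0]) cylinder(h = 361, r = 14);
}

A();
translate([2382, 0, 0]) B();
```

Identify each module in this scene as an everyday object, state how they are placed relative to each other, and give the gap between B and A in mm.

The stool's nearest face is 390 mm from the bed frame's +x face.

A is a bed frame. B is a stool. The stool is on the floor beside the bed frame on its +x side. The gap between the stool and the bed frame is 390 mm.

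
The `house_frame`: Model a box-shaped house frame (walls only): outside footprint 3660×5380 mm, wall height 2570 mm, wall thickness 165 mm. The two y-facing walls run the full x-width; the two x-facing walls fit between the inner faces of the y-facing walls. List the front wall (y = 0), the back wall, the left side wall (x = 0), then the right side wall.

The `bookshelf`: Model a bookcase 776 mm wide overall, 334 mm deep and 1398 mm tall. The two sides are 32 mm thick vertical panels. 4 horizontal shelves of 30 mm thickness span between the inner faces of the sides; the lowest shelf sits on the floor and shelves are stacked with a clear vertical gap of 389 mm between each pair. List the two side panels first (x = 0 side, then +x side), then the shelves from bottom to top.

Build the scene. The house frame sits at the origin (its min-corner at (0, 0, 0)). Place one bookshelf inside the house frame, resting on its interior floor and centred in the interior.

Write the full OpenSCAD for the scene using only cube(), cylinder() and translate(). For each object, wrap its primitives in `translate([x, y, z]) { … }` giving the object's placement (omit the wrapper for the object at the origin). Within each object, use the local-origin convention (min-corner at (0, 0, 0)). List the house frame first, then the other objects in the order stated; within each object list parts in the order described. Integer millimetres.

cube([3660, 165, 2570]);
translate([0, 5215, 0]) cube([3660, 165, 2570]);
translate([0, 165, 0]) cube([165, 5050, 2570]);
translate([3495, 165, 0]) cube([165, 5050, 2570]);
translate([1442, 2523, 0]) {
  cube([32, 334, 1398]);
  translate([744, 0, 0]) cube([32, 334, 1398]);
  translate([32, 0, 0]) cube([712, 334, 30]);
  translate([32, 0, 419]) cube([712, 334, 30]);
  translate([32, 0, 838]) cube([712, 334, 30]);
  translate([32, 0, 1257]) cube([712, 334, 30]);
}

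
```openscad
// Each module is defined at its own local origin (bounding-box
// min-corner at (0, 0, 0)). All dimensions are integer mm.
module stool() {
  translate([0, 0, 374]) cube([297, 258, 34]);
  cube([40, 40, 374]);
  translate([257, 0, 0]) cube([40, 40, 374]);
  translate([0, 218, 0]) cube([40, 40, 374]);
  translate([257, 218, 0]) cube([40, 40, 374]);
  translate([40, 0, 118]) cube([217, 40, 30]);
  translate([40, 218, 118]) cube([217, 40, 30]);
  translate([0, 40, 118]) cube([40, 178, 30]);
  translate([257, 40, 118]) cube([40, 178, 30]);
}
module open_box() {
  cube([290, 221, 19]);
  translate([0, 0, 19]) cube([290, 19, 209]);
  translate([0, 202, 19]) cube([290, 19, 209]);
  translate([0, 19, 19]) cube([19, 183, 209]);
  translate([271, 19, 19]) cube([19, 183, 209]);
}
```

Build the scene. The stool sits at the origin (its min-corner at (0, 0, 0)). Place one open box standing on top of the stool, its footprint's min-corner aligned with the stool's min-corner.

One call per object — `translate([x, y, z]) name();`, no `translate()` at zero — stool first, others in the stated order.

stool();
translate([0, 0, 408]) open_box();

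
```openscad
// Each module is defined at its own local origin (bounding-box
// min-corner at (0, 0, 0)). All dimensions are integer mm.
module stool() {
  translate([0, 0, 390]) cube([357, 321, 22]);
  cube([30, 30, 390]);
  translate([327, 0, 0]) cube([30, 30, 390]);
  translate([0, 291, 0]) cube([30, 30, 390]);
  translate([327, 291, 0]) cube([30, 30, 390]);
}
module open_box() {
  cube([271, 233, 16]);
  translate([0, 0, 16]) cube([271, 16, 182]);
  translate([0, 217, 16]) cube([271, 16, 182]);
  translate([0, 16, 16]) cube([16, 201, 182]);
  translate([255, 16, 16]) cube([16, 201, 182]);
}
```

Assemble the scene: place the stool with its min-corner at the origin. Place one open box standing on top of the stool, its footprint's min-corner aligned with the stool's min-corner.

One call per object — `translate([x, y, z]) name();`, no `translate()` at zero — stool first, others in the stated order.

stool();
translate([0, 0, 412]) open_box();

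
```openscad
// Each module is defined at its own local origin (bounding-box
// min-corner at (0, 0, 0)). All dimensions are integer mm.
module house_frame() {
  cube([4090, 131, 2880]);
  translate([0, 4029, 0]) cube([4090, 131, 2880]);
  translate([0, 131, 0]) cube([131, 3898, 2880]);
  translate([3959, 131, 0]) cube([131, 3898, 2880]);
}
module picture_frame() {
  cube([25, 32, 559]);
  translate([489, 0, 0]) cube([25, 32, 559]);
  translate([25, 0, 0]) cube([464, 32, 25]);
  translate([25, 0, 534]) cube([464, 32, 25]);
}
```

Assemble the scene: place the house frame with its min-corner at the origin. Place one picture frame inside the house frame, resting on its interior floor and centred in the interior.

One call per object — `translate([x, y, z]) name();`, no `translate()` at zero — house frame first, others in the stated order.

house_frame();
translate([1788, 2064, 0]) picture_frame();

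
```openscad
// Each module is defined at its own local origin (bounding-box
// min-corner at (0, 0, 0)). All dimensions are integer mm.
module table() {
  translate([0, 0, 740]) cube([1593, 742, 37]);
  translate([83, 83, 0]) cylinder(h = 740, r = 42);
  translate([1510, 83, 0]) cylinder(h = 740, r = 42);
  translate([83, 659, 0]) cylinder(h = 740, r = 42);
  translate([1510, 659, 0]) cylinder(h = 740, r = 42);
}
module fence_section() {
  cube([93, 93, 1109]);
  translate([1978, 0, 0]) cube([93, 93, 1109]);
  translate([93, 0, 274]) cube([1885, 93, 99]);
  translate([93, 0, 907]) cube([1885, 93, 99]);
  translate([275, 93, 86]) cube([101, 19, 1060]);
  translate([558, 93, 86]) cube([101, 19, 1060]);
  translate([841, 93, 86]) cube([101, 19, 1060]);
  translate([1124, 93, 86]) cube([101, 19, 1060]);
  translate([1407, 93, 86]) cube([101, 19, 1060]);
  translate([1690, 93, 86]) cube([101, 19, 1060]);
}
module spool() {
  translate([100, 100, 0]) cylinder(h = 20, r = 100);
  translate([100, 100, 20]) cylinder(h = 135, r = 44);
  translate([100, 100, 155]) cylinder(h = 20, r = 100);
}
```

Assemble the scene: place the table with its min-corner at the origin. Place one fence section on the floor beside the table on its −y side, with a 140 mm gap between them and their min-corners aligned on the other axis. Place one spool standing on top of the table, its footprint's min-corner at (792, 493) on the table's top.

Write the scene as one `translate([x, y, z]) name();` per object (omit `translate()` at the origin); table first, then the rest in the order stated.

table();
translate([0, -252, 0]) fence_section();
translate([792, 493, 777]) spool();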